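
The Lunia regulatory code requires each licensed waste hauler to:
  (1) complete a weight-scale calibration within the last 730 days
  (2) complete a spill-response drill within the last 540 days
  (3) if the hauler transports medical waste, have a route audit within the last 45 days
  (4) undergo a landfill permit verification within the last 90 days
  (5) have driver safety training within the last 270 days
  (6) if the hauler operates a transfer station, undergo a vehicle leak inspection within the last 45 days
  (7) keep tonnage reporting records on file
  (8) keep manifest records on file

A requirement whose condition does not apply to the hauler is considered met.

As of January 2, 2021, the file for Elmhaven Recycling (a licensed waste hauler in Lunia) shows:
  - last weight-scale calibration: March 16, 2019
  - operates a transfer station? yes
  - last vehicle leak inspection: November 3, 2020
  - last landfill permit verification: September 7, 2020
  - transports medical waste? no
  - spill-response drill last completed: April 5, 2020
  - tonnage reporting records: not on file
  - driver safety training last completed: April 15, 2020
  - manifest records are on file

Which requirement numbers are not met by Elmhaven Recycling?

4, 6, 7

1. weight-scale calibration 658 days ago vs limit 730 → met
2. spill-response drill 272 days ago vs limit 540 → met
3. condition 'transports medical waste' does not hold → requirement n/a → met
4. landfill permit verification 117 days ago vs limit 90 → not met
5. driver safety training 262 days ago vs limit 270 → met
6. condition 'operates a transfer station' holds; vehicle leak inspection 60 days ago vs limit 45 → not met
7. tonnage reporting records absent → not met
8. manifest records present → met
Not met: 4, 6, 7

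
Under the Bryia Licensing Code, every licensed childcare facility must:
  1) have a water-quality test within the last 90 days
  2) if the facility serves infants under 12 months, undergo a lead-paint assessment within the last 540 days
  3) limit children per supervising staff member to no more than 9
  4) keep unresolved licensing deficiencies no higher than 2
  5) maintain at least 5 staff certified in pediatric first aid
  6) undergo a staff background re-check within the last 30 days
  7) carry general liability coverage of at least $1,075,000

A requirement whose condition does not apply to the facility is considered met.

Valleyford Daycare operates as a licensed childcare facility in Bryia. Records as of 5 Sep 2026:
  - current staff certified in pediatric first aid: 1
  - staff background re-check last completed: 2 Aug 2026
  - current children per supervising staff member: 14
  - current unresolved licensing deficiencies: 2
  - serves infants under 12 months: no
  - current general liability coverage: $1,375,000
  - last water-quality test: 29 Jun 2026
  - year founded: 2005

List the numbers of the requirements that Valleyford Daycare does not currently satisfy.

3, 5, 6

1. water-quality test 68 days ago vs limit 90 → met
2. condition 'serves infants under 12 months' does not hold → requirement n/a → met
3. children per supervising staff member 14 > 9 → not met
4. unresolved licensing deficiencies 2 ≤ 2 → met
5. staff certified in pediatric first aid 1 < 5 → not met
6. staff background re-check 34 days ago vs limit 30 → not met
7. general liability coverage $1,375,000 ≥ $1,075,000 → met
Not met: 3, 5, 6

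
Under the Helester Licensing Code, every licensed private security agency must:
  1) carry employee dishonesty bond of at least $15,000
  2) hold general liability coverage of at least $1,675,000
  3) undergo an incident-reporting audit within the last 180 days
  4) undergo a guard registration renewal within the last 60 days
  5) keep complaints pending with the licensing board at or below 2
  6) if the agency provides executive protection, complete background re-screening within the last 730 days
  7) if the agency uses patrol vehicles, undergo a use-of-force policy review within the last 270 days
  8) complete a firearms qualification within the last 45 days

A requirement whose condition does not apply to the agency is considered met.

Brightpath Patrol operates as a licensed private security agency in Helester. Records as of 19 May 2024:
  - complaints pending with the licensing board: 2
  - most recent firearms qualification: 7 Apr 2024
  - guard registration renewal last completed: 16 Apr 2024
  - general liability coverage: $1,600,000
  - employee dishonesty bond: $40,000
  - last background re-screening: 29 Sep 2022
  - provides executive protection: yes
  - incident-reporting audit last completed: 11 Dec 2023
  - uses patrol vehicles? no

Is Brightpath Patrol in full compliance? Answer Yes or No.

1. employee dishonesty bond $40,000 ≥ $15,000 → met
2. general liability coverage $1,600,000 < $1,675,000 → not met
3. incident-reporting audit 160 days ago vs limit 180 → met
4. guard registration renewal 33 days ago vs limit 60 → met
5. complaints pending with the licensing board 2 ≤ 2 → met
6. condition 'provides executive protection' holds; background re-screening 598 days ago vs limit 730 → met
7. condition 'uses patrol vehicles' does not hold → requirement n/a → met
8. firearms qualification 42 days ago vs limit 45 → met
Not met: 2

No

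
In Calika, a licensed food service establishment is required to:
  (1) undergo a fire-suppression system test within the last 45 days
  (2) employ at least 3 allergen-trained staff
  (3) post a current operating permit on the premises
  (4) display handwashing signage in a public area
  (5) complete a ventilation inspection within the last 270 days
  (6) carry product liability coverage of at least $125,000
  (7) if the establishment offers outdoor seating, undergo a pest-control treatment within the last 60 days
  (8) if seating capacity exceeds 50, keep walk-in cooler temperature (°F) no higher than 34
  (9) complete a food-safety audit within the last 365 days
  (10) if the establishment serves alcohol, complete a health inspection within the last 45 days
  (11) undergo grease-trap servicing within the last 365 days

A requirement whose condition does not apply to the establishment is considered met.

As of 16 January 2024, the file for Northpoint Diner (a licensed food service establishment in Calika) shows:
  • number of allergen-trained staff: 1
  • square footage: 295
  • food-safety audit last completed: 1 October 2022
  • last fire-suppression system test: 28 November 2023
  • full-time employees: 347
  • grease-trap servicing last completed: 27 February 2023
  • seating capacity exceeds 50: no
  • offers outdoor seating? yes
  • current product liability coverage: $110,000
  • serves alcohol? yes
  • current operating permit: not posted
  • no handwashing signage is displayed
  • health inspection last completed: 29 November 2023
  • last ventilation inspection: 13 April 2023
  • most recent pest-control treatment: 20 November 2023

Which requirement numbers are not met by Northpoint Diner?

1. fire-suppression system test 49 days ago vs limit 45 → not met
2. allergen-trained staff 1 < 3 → not met
3. current operating permit absent → not met
4. handwashing signage absent → not met
5. ventilation inspection 278 days ago vs limit 270 → not met
6. product liability coverage $110,000 < $125,000 → not met
7. condition 'offers outdoor seating' holds; pest-control treatment 57 days ago vs limit 60 → met
8. condition 'seating capacity exceeds 50' does not hold → requirement n/a → met
9. food-safety audit 472 days ago vs limit 365 → not met
10. condition 'serves alcohol' holds; health inspection 48 days ago vs limit 45 → not met
11. grease-trap servicing 323 days ago vs limit 365 → met
Not met: 1, 2, 3, 4, 5, 6, 9, 10

1, 2, 3, 4, 5, 6, 9, 10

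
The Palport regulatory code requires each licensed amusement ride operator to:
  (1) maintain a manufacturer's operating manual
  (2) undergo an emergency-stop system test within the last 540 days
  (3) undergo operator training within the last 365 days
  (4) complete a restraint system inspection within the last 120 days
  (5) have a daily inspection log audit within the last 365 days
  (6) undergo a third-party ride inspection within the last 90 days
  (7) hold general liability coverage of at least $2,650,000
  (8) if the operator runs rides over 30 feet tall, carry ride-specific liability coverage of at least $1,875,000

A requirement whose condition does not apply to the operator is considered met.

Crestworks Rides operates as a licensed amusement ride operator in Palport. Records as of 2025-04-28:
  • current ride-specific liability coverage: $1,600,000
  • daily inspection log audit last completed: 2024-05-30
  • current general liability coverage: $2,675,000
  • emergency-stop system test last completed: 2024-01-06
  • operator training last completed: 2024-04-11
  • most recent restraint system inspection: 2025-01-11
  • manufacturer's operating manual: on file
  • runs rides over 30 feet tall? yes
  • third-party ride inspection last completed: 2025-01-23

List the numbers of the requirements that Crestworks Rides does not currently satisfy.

1. manufacturer's operating manual present → met
2. emergency-stop system test 478 days ago vs limit 540 → met
3. operator training 382 days ago vs limit 365 → not met
4. restraint system inspection 107 days ago vs limit 120 → met
5. daily inspection log audit 333 days ago vs limit 365 → met
6. third-party ride inspection 95 days ago vs limit 90 → not met
7. general liability coverage $2,675,000 ≥ $2,650,000 → met
8. condition 'runs rides over 30 feet tall' holds; ride-specific liability coverage $1,600,000 < $1,875,000 → not met
Not met: 3, 6, 8

3, 6, 8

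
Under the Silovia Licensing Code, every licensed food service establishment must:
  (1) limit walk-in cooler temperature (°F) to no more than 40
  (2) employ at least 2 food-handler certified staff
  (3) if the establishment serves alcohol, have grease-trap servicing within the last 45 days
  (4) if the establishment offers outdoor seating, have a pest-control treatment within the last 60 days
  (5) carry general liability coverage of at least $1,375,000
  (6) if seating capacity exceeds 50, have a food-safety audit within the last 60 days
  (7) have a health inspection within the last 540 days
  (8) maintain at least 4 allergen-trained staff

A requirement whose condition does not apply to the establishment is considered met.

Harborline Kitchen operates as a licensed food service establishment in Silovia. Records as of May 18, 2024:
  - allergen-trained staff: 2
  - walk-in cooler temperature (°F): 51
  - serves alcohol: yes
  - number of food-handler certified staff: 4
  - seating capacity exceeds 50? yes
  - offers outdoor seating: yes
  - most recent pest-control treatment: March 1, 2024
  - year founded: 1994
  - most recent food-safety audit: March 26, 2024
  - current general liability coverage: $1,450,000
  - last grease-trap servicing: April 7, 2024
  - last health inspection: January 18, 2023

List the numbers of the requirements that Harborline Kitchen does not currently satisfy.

1, 4, 8

1. walk-in cooler temperature (°F) 51 > 40 → not met
2. food-handler certified staff 4 ≥ 2 → met
3. condition 'serves alcohol' holds; grease-trap servicing 41 days ago vs limit 45 → met
4. condition 'offers outdoor seating' holds; pest-control treatment 78 days ago vs limit 60 → not met
5. general liability coverage $1,450,000 ≥ $1,375,000 → met
6. condition 'seating capacity exceeds 50' holds; food-safety audit 53 days ago vs limit 60 → met
7. health inspection 486 days ago vs limit 540 → met
8. allergen-trained staff 2 < 4 → not met
Not met: 1, 4, 8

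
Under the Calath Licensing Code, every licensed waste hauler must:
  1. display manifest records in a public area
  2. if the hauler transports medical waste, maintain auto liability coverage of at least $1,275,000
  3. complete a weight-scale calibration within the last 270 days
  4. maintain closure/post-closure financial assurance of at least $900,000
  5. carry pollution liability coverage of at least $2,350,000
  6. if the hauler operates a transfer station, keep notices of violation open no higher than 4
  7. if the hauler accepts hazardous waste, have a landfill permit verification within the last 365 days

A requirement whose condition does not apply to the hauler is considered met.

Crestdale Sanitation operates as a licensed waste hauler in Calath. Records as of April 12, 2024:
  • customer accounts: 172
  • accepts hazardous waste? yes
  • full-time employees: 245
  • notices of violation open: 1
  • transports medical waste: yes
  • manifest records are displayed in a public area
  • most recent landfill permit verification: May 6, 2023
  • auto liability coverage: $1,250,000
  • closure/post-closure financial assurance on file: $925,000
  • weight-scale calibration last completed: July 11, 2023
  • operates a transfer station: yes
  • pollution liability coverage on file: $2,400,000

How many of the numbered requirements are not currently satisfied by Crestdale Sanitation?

2

1. manifest records present → met
2. condition 'transports medical waste' holds; auto liability coverage $1,250,000 < $1,275,000 → not met
3. weight-scale calibration 276 days ago vs limit 270 → not met
4. closure/post-closure financial assurance $925,000 ≥ $900,000 → met
5. pollution liability coverage $2,400,000 ≥ $2,350,000 → met
6. condition 'operates a transfer station' holds; notices of violation open 1 ≤ 4 → met
7. condition 'accepts hazardous waste' holds; landfill permit verification 342 days ago vs limit 365 → met
Not met: 2 of 7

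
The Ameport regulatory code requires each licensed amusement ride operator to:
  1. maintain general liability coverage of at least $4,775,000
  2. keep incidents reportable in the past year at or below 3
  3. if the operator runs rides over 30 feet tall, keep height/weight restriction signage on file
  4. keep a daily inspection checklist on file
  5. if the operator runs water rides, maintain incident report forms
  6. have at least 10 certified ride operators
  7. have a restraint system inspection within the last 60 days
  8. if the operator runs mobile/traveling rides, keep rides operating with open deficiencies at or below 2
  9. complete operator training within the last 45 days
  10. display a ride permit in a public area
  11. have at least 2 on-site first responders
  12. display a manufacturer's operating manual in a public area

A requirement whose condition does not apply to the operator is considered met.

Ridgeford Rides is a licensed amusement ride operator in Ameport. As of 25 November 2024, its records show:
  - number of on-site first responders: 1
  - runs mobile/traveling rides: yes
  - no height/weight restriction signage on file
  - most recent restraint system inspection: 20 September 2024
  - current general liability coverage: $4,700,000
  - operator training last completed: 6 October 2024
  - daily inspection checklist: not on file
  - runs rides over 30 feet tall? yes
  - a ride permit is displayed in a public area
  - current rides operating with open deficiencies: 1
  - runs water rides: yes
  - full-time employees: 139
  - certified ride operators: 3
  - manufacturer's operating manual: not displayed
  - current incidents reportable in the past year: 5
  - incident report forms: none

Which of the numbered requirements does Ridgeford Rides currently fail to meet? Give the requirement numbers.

1, 2, 3, 4, 5, 6, 7, 9, 11, 12

1. general liability coverage $4,700,000 < $4,775,000 → not met
2. incidents reportable in the past year 5 > 3 → not met
3. condition 'runs rides over 30 feet tall' holds; height/weight restriction signage absent → not met
4. daily inspection checklist absent → not met
5. condition 'runs water rides' holds; incident report forms absent → not met
6. certified ride operators 3 < 10 → not met
7. restraint system inspection 66 days ago vs limit 60 → not met
8. condition 'runs mobile/traveling rides' holds; rides operating with open deficiencies 1 ≤ 2 → met
9. operator training 50 days ago vs limit 45 → not met
10. ride permit present → met
11. on-site first responders 1 < 2 → not met
12. manufacturer's operating manual absent → not met
Not met: 1, 2, 3, 4, 5, 6, 7, 9, 11, 12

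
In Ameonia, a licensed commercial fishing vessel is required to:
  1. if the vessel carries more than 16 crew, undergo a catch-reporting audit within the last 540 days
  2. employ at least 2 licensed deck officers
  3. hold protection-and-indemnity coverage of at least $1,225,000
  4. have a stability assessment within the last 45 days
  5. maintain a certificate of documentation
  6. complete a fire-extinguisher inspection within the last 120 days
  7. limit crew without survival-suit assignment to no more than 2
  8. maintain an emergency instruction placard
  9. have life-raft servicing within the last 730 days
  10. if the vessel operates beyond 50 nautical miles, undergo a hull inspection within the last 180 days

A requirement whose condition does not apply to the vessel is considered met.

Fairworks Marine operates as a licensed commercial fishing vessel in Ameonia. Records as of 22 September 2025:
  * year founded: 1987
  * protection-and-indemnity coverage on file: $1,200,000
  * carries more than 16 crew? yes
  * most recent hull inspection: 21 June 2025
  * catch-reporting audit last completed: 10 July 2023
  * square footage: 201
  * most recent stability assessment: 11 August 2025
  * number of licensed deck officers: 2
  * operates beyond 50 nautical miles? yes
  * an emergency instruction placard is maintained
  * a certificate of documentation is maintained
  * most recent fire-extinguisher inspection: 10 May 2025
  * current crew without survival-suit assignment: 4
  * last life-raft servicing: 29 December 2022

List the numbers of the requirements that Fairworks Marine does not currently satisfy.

1. condition 'carries more than 16 crew' holds; catch-reporting audit 805 days ago vs limit 540 → not met
2. licensed deck officers 2 ≥ 2 → met
3. protection-and-indemnity coverage $1,200,000 < $1,225,000 → not met
4. stability assessment 42 days ago vs limit 45 → met
5. certificate of documentation present → met
6. fire-extinguisher inspection 135 days ago vs limit 120 → not met
7. crew without survival-suit assignment 4 > 2 → not met
8. emergency instruction placard present → met
9. life-raft servicing 998 days ago vs limit 730 → not met
10. condition 'operates beyond 50 nautical miles' holds; hull inspection 93 days ago vs limit 180 → met
Not met: 1, 3, 6, 7, 9

1, 3, 6, 7, 9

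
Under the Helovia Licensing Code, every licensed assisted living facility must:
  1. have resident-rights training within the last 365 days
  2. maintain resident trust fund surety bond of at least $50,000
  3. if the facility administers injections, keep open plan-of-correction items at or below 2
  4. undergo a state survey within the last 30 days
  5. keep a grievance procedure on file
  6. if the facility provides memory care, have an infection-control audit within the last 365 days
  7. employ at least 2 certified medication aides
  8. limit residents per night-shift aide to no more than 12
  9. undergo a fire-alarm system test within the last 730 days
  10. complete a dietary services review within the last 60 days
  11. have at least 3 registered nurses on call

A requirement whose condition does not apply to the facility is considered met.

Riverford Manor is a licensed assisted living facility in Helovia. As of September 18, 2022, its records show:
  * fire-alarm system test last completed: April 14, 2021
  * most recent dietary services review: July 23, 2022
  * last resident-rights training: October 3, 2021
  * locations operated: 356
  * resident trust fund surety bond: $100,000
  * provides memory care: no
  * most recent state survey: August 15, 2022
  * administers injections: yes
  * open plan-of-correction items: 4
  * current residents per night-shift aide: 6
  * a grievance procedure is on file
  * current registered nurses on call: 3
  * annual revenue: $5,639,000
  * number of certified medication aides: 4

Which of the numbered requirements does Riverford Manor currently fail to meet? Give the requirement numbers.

3, 4

1. resident-rights training 350 days ago vs limit 365 → met
2. resident trust fund surety bond $100,000 ≥ $50,000 → met
3. condition 'administers injections' holds; open plan-of-correction items 4 > 2 → not met
4. state survey 34 days ago vs limit 30 → not met
5. grievance procedure present → met
6. condition 'provides memory care' does not hold → requirement n/a → met
7. certified medication aides 4 ≥ 2 → met
8. residents per night-shift aide 6 ≤ 12 → met
9. fire-alarm system test 522 days ago vs limit 730 → met
10. dietary services review 57 days ago vs limit 60 → met
11. registered nurses on call 3 ≥ 3 → met
Not met: 3, 4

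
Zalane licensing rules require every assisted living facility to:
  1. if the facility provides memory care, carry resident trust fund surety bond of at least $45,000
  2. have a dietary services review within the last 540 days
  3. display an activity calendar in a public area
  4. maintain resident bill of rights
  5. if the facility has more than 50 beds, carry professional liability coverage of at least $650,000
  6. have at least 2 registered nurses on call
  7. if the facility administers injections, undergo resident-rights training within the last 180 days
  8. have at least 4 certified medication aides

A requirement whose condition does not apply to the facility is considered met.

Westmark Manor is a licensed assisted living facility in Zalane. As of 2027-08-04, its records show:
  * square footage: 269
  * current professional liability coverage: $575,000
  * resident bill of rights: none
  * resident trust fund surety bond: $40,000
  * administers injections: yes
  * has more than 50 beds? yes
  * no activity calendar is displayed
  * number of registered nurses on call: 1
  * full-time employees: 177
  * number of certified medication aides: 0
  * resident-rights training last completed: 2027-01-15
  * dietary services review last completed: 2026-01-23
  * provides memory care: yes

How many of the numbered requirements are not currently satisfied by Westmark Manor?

1. condition 'provides memory care' holds; resident trust fund surety bond $40,000 < $45,000 → not met
2. dietary services review 558 days ago vs limit 540 → not met
3. activity calendar absent → not met
4. resident bill of rights absent → not met
5. condition 'has more than 50 beds' holds; professional liability coverage $575,000 < $650,000 → not met
6. registered nurses on call 1 < 2 → not met
7. condition 'administers injections' holds; resident-rights training 201 days ago vs limit 180 → not met
8. certified medication aides 0 < 4 → not met
Not met: 8 of 8

8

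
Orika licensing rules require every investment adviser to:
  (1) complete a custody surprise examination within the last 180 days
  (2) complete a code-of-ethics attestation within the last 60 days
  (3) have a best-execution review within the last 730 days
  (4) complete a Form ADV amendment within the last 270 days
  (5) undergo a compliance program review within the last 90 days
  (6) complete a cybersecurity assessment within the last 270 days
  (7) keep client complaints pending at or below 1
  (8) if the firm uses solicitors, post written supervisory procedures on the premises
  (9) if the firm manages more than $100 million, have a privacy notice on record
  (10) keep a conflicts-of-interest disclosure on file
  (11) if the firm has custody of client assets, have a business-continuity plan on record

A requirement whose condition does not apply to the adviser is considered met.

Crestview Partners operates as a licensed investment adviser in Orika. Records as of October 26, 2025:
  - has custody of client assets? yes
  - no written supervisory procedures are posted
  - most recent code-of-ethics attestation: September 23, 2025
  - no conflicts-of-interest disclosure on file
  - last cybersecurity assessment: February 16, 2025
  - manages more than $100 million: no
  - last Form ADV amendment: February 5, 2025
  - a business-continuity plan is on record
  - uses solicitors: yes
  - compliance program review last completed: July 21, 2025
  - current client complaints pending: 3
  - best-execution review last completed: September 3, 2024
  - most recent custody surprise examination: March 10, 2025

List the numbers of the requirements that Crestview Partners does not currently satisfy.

1, 5, 7, 8, 10

1. custody surprise examination 230 days ago vs limit 180 → not met
2. code-of-ethics attestation 33 days ago vs limit 60 → met
3. best-execution review 418 days ago vs limit 730 → met
4. Form ADV amendment 263 days ago vs limit 270 → met
5. compliance program review 97 days ago vs limit 90 → not met
6. cybersecurity assessment 252 days ago vs limit 270 → met
7. client complaints pending 3 > 1 → not met
8. condition 'uses solicitors' holds; written supervisory procedures absent → not met
9. condition 'manages more than $100 million' does not hold → requirement n/a → met
10. conflicts-of-interest disclosure absent → not met
11. condition 'has custody of client assets' holds; business-continuity plan present → met
Not met: 1, 5, 7, 8, 10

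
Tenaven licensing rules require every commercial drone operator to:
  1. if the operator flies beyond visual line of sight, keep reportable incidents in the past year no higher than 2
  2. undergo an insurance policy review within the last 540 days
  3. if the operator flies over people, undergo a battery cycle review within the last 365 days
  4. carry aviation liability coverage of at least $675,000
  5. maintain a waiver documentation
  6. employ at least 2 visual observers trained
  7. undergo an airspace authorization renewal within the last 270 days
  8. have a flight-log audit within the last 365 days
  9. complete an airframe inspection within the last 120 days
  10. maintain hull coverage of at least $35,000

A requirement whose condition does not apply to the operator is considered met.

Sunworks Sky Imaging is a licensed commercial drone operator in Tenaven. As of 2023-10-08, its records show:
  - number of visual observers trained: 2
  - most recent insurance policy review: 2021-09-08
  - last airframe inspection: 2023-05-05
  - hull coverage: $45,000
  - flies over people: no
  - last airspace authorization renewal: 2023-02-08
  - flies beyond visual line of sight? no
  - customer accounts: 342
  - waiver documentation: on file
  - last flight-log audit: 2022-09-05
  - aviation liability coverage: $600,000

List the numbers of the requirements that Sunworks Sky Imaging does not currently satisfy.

1. condition 'flies beyond visual line of sight' does not hold → requirement n/a → met
2. insurance policy review 760 days ago vs limit 540 → not met
3. condition 'flies over people' does not hold → requirement n/a → met
4. aviation liability coverage $600,000 < $675,000 → not met
5. waiver documentation present → met
6. visual observers trained 2 ≥ 2 → met
7. airspace authorization renewal 242 days ago vs limit 270 → met
8. flight-log audit 398 days ago vs limit 365 → not met
9. airframe inspection 156 days ago vs limit 120 → not met
10. hull coverage $45,000 ≥ $35,000 → met
Not met: 2, 4, 8, 9

2, 4, 8, 9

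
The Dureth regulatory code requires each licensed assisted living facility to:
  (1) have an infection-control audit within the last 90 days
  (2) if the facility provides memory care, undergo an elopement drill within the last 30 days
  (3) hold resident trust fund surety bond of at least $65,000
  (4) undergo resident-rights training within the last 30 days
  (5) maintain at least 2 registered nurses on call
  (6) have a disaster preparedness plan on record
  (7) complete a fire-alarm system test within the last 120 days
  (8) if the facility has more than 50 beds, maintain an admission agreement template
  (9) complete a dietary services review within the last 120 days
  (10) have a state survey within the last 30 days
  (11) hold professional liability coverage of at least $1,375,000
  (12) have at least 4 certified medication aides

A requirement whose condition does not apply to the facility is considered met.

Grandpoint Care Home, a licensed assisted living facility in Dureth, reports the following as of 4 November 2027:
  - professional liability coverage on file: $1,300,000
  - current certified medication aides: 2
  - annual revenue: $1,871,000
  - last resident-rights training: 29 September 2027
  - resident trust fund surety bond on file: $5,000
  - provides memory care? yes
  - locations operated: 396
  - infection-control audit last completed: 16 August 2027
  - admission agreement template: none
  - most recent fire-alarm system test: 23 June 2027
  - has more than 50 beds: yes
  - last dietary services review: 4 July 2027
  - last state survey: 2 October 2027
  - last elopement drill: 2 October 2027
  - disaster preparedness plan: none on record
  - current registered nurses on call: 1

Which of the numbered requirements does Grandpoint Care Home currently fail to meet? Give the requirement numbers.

2, 3, 4, 5, 6, 7, 8, 9, 10, 11, 12

1. infection-control audit 80 days ago vs limit 90 → met
2. condition 'provides memory care' holds; elopement drill 33 days ago vs limit 30 → not met
3. resident trust fund surety bond $5,000 < $65,000 → not met
4. resident-rights training 36 days ago vs limit 30 → not met
5. registered nurses on call 1 < 2 → not met
6. disaster preparedness plan absent → not met
7. fire-alarm system test 134 days ago vs limit 120 → not met
8. condition 'has more than 50 beds' holds; admission agreement template absent → not met
9. dietary services review 123 days ago vs limit 120 → not met
10. state survey 33 days ago vs limit 30 → not met
11. professional liability coverage $1,300,000 < $1,375,000 → not met
12. certified medication aides 2 < 4 → not met
Not met: 2, 3, 4, 5, 6, 7, 8, 9, 10, 11, 12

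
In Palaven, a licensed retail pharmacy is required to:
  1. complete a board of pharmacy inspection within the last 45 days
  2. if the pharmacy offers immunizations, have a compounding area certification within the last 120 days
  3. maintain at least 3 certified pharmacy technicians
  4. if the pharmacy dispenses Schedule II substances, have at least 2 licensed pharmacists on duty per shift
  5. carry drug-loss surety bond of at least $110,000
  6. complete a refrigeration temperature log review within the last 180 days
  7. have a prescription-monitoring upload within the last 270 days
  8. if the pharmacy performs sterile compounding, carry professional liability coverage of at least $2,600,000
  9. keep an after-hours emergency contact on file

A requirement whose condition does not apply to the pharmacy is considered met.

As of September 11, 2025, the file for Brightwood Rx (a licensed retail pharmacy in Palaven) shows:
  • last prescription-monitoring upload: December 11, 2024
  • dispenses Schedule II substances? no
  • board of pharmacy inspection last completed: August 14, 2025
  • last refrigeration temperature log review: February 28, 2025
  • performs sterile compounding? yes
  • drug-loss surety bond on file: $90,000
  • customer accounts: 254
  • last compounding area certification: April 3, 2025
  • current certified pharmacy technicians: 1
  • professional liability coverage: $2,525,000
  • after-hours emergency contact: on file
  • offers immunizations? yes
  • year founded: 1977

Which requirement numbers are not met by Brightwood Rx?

2, 3, 5, 6, 7, 8

1. board of pharmacy inspection 28 days ago vs limit 45 → met
2. condition 'offers immunizations' holds; compounding area certification 161 days ago vs limit 120 → not met
3. certified pharmacy technicians 1 < 3 → not met
4. condition 'dispenses Schedule II substances' does not hold → requirement n/a → met
5. drug-loss surety bond $90,000 < $110,000 → not met
6. refrigeration temperature log review 195 days ago vs limit 180 → not met
7. prescription-monitoring upload 274 days ago vs limit 270 → not met
8. condition 'performs sterile compounding' holds; professional liability coverage $2,525,000 < $2,600,000 → not met
9. after-hours emergency contact present → met
Not met: 2, 3, 5, 6, 7, 8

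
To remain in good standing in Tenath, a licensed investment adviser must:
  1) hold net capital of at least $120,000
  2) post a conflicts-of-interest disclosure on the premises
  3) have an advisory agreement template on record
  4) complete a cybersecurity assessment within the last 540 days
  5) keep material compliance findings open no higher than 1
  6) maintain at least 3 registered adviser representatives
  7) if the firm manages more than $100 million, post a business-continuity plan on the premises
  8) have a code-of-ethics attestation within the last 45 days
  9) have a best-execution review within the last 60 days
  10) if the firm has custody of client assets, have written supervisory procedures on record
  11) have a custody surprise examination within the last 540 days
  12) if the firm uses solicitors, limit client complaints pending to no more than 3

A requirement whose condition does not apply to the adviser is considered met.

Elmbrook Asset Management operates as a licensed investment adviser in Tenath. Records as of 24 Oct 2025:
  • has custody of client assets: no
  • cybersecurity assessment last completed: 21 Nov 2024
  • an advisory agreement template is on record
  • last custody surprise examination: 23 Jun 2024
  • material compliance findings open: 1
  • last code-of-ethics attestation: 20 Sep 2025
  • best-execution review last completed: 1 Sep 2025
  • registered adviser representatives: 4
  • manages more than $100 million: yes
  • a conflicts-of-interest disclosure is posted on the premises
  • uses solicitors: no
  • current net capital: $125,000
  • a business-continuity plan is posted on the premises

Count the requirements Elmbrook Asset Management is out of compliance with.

0

1. net capital $125,000 ≥ $120,000 → met
2. conflicts-of-interest disclosure present → met
3. advisory agreement template present → met
4. cybersecurity assessment 337 days ago vs limit 540 → met
5. material compliance findings open 1 ≤ 1 → met
6. registered adviser representatives 4 ≥ 3 → met
7. condition 'manages more than $100 million' holds; business-continuity plan present → met
8. code-of-ethics attestation 34 days ago vs limit 45 → met
9. best-execution review 53 days ago vs limit 60 → met
10. condition 'has custody of client assets' does not hold → requirement n/a → met
11. custody surprise examination 488 days ago vs limit 540 → met
12. condition 'uses solicitors' does not hold → requirement n/a → met
Not met: 0 of 12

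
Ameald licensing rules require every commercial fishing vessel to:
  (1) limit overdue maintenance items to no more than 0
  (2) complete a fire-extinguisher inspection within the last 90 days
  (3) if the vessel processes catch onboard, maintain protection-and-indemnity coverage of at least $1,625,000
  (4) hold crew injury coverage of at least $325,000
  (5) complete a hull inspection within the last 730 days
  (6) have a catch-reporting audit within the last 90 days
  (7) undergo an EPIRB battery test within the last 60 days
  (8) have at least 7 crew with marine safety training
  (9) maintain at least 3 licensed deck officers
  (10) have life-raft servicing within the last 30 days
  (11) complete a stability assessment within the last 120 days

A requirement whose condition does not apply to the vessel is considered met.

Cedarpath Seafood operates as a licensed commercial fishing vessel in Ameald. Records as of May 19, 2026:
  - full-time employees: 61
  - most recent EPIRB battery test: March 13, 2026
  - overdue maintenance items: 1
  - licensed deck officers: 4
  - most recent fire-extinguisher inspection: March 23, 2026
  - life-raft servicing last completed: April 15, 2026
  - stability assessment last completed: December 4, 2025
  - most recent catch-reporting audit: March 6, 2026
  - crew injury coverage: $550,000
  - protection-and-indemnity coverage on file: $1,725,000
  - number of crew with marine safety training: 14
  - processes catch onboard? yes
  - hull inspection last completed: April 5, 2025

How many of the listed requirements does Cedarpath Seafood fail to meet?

1. overdue maintenance items 1 > 0 → not met
2. fire-extinguisher inspection 57 days ago vs limit 90 → met
3. condition 'processes catch onboard' holds; protection-and-indemnity coverage $1,725,000 ≥ $1,625,000 → met
4. crew injury coverage $550,000 ≥ $325,000 → met
5. hull inspection 409 days ago vs limit 730 → met
6. catch-reporting audit 74 days ago vs limit 90 → met
7. EPIRB battery test 67 days ago vs limit 60 → not met
8. crew with marine safety training 14 ≥ 7 → met
9. licensed deck officers 4 ≥ 3 → met
10. life-raft servicing 34 days ago vs limit 30 → not met
11. stability assessment 166 days ago vs limit 120 → not met
Not met: 4 of 11

4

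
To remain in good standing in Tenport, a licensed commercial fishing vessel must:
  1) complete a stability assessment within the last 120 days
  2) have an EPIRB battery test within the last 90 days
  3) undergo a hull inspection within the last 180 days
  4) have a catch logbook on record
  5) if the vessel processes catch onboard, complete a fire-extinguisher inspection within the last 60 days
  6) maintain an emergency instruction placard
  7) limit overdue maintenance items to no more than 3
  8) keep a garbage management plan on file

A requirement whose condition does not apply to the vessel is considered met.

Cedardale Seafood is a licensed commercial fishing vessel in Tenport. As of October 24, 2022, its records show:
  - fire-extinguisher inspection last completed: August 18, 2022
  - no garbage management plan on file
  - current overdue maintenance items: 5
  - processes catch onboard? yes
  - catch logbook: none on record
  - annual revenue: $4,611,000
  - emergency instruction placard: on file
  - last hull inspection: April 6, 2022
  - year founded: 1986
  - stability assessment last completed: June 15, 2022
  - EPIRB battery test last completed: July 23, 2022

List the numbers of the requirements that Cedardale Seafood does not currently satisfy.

1. stability assessment 131 days ago vs limit 120 → not met
2. EPIRB battery test 93 days ago vs limit 90 → not met
3. hull inspection 201 days ago vs limit 180 → not met
4. catch logbook absent → not met
5. condition 'processes catch onboard' holds; fire-extinguisher inspection 67 days ago vs limit 60 → not met
6. emergency instruction placard present → met
7. overdue maintenance items 5 > 3 → not met
8. garbage management plan absent → not met
Not met: 1, 2, 3, 4, 5, 7, 8

1, 2, 3, 4, 5, 7, 8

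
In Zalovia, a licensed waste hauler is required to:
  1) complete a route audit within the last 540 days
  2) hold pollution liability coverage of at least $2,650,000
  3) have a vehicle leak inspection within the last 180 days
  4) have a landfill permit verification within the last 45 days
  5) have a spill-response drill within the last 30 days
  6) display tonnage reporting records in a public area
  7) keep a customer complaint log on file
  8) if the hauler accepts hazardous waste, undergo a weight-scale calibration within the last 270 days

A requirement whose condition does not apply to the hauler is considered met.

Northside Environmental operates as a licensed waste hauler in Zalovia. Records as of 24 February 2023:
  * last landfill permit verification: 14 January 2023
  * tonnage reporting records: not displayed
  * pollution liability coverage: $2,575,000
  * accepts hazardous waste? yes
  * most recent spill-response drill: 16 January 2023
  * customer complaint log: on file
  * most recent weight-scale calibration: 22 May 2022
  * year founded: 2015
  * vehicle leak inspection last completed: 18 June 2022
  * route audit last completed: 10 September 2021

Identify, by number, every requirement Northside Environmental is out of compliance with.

1. route audit 532 days ago vs limit 540 → met
2. pollution liability coverage $2,575,000 < $2,650,000 → not met
3. vehicle leak inspection 251 days ago vs limit 180 → not met
4. landfill permit verification 41 days ago vs limit 45 → met
5. spill-response drill 39 days ago vs limit 30 → not met
6. tonnage reporting records absent → not met
7. customer complaint log present → met
8. condition 'accepts hazardous waste' holds; weight-scale calibration 278 days ago vs limit 270 → not met
Not met: 2, 3, 5, 6, 8

2, 3, 5, 6, 8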